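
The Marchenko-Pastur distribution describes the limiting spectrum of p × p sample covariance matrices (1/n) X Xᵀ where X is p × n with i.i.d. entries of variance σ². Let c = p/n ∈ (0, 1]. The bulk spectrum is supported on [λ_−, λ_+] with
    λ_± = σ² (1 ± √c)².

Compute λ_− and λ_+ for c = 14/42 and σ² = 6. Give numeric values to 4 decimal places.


c = 14/42 = 0.333333; √c = 0.577350.
λ_− = σ² (1 − √c)² = 6 · (1 − 0.577350)² = 6 · (0.422650)² = 1.071797.
λ_+ = σ² (1 + √c)² = 6 · (1 + 0.577350)² = 6 · (1.577350)² = 14.928203.

Rounded to 4 decimal places: λ_− ≈ 1.0718, λ_+ ≈ 14.9282.


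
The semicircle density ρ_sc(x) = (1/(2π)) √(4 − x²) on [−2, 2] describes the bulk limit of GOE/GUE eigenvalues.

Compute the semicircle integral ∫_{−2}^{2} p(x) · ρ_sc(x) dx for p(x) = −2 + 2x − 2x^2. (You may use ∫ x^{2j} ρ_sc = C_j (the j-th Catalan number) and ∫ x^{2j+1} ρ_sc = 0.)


Write p(x) = Σ a_i x^i, split into monomials and integrate each against ρ_sc separately.
Using ∫ x^{2j} ρ_sc = C_j = (1/(j+1)) C(2j, j) (Catalan numbers) and ∫ x^{2j+1} ρ_sc = 0 (odd monomials vanish by symmetry):
  i = 0 (even): a_0 · C_{0} = -2 · 1 = -2
  i = 1 (odd): ∫ x^1 ρ_sc = 0 (vanishes)
  i = 2 (even): a_2 · C_{1} = -2 · 1 = -2

Summing the contributions: ∫_{−2}^{2} p(x) ρ_sc(x) dx = (-2) + (-2) = -4.


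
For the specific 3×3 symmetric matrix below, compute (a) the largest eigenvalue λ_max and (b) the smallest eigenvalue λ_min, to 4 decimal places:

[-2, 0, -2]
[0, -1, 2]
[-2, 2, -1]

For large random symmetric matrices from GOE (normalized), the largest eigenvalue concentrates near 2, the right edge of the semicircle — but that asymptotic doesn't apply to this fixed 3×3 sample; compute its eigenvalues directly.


Since M is real symmetric, all three eigenvalues are real; they are the roots of det(λI − M) = λ³ − (tr M) λ² + s λ − det M, where s is the sum of the principal 2×2 minors.
tr M = -2 + (-1) + (-1) = -4.
s = ((-2)·(-1) − 0²) + ((-2)·(-1) − (-2)²) + ((-1)·(-1) − 2²) = 2 + (-2) + (-3) = -3.
det M (expand along row 1) = (-2)·(-3) − 0·4 + (-2)·(-2) = 10.
Characteristic polynomial: λ³ + 4λ² − 3λ − 10 = 0.
Substitute λ = y + (tr M)/3 = y − 1.333333 to remove the quadratic term: y³ + p·y + q = 0 with p = s − (tr M)²/3 = -8.333333 and q = −2(tr M)³/27 + (tr M)·s/3 − det M = -1.259259.
Three real roots ⇒ use the trigonometric (Viète) form: r = 2√(−p/3) = 3.333333, φ = arccos(3q/(p·r)) = arccos(0.136000) = 1.434374 rad.
y_k = r·cos(φ/3 − 2πk/3) for k = 0, 1, 2 gives y = 2.959531, -0.151529, -2.808003.
λ_k = y_k − 1.333333 gives λ = 1.6262, -1.4849, -4.1413 (check: the sum is -4.0000 = tr M).

Hence λ_max = 1.6262 and λ_min = -4.1413.


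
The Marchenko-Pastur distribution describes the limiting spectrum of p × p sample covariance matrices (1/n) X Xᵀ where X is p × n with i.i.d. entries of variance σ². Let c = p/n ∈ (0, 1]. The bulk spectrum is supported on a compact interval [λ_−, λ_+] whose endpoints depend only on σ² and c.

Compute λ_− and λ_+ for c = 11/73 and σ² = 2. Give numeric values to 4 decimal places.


c = 11/73 = 0.150685; √c = 0.388182.
λ_− = σ² (1 − √c)² = 2 · (1 − 0.388182)² = 2 · (0.611818)² = 0.748644.
λ_+ = σ² (1 + √c)² = 2 · (1 + 0.388182)² = 2 · (1.388182)² = 3.854096.

Rounded to 4 decimal places: λ_− ≈ 0.7486, λ_+ ≈ 3.8541.


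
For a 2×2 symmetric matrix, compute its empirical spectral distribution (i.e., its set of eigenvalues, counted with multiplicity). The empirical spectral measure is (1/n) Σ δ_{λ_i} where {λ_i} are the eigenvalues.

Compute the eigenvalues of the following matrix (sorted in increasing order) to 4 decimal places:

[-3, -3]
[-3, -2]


Since M is real symmetric, both eigenvalues are real; they are the roots of det(λI − M) = λ² − (tr M) λ + det M.
tr M = -3 + (-2) = -5.
det M = (-3)·(-2) − (-3)² = 6 − 9 = -3.
Characteristic polynomial: λ² + 5λ − 3 = 0.
Discriminant Δ = (tr M)² − 4·det M = 25 − (-12) = 37; √Δ = 6.082763.
λ = (tr M ± √Δ)/2 = (-5 ± 6.082763)/2, giving (tr M − √Δ)/2 = -5.5414 and (tr M + √Δ)/2 = 0.5414.

Eigenvalues sorted in increasing order: [-5.5414, 0.5414].


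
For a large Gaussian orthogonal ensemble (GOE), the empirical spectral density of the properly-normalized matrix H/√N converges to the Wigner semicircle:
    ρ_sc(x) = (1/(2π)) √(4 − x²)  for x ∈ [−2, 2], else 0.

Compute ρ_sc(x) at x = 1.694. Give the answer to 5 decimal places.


ρ_sc(x) = (1/(2π)) √(4 − x²). With x = 1.694:
  4 − x² = 4 − (1.694)² = 4 − 2.869636 = 1.130364.
  √(4 − x²) = 1.063186.
  1/(2π) = 0.159155.
  ρ_sc(1.694) = 0.159155 · 1.063186 = 0.169211.

Rounded to 5 decimal places: ρ_sc(1.694) ≈ 0.16921.


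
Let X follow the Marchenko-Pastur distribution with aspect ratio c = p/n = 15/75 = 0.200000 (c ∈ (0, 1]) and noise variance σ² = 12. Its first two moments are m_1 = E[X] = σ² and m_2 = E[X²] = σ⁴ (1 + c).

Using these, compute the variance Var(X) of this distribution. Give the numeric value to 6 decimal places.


m_1 = E[X] = σ² = 12, so m_1² = 144.
m_2 = E[X²] = σ⁴ (1 + c) = 144 · (1 + 0.200000) = 144 · 1.200000 = 172.800000.
(Note m_2 − m_1² simplifies to c · σ⁴ = 0.200000 · 144.)

Var(X) = m_2 − m_1² = 172.800000 − 144 = 28.800000.


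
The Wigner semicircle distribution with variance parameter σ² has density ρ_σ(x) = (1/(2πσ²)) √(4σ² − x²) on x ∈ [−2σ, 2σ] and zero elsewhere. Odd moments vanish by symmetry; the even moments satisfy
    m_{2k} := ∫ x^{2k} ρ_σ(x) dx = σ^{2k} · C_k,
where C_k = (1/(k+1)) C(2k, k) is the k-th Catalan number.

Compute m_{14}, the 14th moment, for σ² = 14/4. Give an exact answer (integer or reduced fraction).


By the scaled semicircle moment identity, m_{2k} = σ^{2k} · C_k with k = 7.
C_7 = (1/(k+1)) · C(2k, k) = (1/8) · C(14, 7) = (1/8) · 3432 = 429.
σ^{2k} = (σ²)^k = (14/4)^7 = 823543/128.

Therefore m_{14} = σ^{14} · C_7 = (823543/128) · 429 = 353299947/128.


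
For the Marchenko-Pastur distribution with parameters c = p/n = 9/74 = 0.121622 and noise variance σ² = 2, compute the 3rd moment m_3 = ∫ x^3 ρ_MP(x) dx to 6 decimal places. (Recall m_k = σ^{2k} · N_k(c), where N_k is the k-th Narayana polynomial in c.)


E[X³] = σ⁶ (1 + 3c + c²) (third MP moment). With σ² = 2 (so σ⁶ = 8) and c = 9/74 = 0.121622: E[X³] = 8 · (1 + 3·0.121622 + (0.121622)²) = 8 · 1.379657.

So E[X^3] = 11.037253.


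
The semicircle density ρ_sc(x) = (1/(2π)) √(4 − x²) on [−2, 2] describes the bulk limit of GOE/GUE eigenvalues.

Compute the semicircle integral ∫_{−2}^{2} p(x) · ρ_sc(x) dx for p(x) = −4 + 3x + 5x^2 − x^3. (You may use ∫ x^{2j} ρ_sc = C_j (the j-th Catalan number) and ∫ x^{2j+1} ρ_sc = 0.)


Write p(x) = Σ a_i x^i, split into monomials and integrate each against ρ_sc separately.
Using ∫ x^{2j} ρ_sc = C_j = (1/(j+1)) C(2j, j) (Catalan numbers) and ∫ x^{2j+1} ρ_sc = 0 (odd monomials vanish by symmetry):
  i = 0 (even): a_0 · C_{0} = -4 · 1 = -4
  i = 1 (odd): ∫ x^1 ρ_sc = 0 (vanishes)
  i = 2 (even): a_2 · C_{1} = 5 · 1 = 5
  i = 3 (odd): ∫ x^3 ρ_sc = 0 (vanishes)

Summing the contributions: ∫_{−2}^{2} p(x) ρ_sc(x) dx = (-4) + 5 = 1.


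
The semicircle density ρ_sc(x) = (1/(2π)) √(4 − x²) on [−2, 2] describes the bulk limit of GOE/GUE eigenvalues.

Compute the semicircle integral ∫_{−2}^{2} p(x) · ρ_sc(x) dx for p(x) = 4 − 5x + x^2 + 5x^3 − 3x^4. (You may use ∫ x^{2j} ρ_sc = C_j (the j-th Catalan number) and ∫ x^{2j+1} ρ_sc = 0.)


Write p(x) = Σ a_i x^i, split into monomials and integrate each against ρ_sc separately.
Using ∫ x^{2j} ρ_sc = C_j = (1/(j+1)) C(2j, j) (Catalan numbers) and ∫ x^{2j+1} ρ_sc = 0 (odd monomials vanish by symmetry):
  i = 0 (even): a_0 · C_{0} = 4 · 1 = 4
  i = 1 (odd): ∫ x^1 ρ_sc = 0 (vanishes)
  i = 2 (even): a_2 · C_{1} = 1 · 1 = 1
  i = 3 (odd): ∫ x^3 ρ_sc = 0 (vanishes)
  i = 4 (even): a_4 · C_{2} = -3 · 2 = -6

Summing the contributions: ∫_{−2}^{2} p(x) ρ_sc(x) dx = 4 + 1 + (-6) = -1.


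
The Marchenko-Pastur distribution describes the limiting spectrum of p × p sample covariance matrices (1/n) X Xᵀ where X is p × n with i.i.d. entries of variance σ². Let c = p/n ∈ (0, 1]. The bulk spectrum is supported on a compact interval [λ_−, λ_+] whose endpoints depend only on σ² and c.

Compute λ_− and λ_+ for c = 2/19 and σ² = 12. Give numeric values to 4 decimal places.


c = 2/19 = 0.105263; √c = 0.324443.
λ_− = σ² (1 − √c)² = 12 · (1 − 0.324443)² = 12 · (0.675557)² = 5.476530.
λ_+ = σ² (1 + √c)² = 12 · (1 + 0.324443)² = 12 · (1.324443)² = 21.049786.

Rounded to 4 decimal places: λ_− ≈ 5.4765, λ_+ ≈ 21.0498.


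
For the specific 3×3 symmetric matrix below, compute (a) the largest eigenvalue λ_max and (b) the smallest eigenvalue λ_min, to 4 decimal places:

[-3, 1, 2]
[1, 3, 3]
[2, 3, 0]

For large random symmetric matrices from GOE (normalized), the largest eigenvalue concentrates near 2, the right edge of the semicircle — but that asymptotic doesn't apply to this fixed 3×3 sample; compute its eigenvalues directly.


Since M is real symmetric, all three eigenvalues are real; they are the roots of det(λI − M) = λ³ − (tr M) λ² + s λ − det M, where s is the sum of the principal 2×2 minors.
tr M = -3 + 3 + 0 = 0.
s = ((-3)·3 − 1²) + ((-3)·0 − 2²) + (3·0 − 3²) = -10 + (-4) + (-9) = -23.
det M (expand along row 1) = (-3)·(-9) − 1·(-6) + 2·(-3) = 27.
Characteristic polynomial: λ³ − 23λ − 27 = 0.
Substitute λ = y + (tr M)/3 = y + 0.000000 to remove the quadratic term: y³ + p·y + q = 0 with p = s − (tr M)²/3 = -23.000000 and q = −2(tr M)³/27 + (tr M)·s/3 − det M = -27.000000.
Three real roots ⇒ use the trigonometric (Viète) form: r = 2√(−p/3) = 5.537749, φ = arccos(3q/(p·r)) = arccos(0.635951) = 0.881556 rad.
y_k = r·cos(φ/3 − 2πk/3) for k = 0, 1, 2 gives y = 5.300375, -1.261118, -4.039258.
λ_k = y_k + 0.000000 gives λ = 5.3004, -1.2611, -4.0393 (check: the sum is 0.0000 = tr M).

Hence λ_max = 5.3004 and λ_min = -4.0393.


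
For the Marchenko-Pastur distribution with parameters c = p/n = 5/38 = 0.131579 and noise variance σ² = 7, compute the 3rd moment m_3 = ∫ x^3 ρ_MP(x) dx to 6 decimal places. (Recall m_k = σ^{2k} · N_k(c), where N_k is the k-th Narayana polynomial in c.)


E[X³] = σ⁶ (1 + 3c + c²) (third MP moment). With σ² = 7 (so σ⁶ = 343) and c = 5/38 = 0.131579: E[X³] = 343 · (1 + 3·0.131579 + (0.131579)²) = 343 · 1.412050.

So E[X^3] = 484.333102.


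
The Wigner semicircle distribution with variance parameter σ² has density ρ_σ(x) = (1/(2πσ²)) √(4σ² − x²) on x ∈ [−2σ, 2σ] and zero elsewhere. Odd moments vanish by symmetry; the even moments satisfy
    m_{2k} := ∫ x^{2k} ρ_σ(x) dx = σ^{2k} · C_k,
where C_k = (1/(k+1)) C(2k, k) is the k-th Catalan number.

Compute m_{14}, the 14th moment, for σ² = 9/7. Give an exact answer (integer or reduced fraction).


By the scaled semicircle moment identity, m_{2k} = σ^{2k} · C_k with k = 7.
C_7 = (1/(k+1)) · C(2k, k) = (1/8) · C(14, 7) = (1/8) · 3432 = 429.
σ^{2k} = (σ²)^k = (9/7)^7 = 4782969/823543.

Therefore m_{14} = σ^{14} · C_7 = (4782969/823543) · 429 = 2051893701/823543.


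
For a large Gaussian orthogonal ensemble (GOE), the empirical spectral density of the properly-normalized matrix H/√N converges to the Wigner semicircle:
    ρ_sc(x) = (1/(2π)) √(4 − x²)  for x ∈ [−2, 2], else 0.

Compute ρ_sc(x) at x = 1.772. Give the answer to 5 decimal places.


ρ_sc(x) = (1/(2π)) √(4 − x²). With x = 1.772:
  4 − x² = 4 − (1.772)² = 4 − 3.139984 = 0.860016.
  √(4 − x²) = 0.927370.
  1/(2π) = 0.159155.
  ρ_sc(1.772) = 0.159155 · 0.927370 = 0.147596.

Rounded to 5 decimal places: ρ_sc(1.772) ≈ 0.14760.


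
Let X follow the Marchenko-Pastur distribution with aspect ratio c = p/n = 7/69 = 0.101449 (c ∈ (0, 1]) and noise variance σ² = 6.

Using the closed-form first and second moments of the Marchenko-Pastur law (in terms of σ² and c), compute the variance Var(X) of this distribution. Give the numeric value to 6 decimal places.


Recall the MP moments m_1 = E[X] = σ² and m_2 = E[X²] = σ⁴ (1 + c).
m_1 = E[X] = σ² = 6, so m_1² = 36.
m_2 = E[X²] = σ⁴ (1 + c) = 36 · (1 + 0.101449) = 36 · 1.101449 = 39.652174.
(Note m_2 − m_1² simplifies to c · σ⁴ = 0.101449 · 36.)

Var(X) = m_2 − m_1² = 39.652174 − 36 = 3.652174.


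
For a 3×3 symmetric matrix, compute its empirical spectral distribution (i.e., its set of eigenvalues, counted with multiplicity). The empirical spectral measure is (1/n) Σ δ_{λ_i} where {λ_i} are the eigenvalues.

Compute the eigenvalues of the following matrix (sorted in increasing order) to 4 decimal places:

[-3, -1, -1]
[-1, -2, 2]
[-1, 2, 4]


Since M is real symmetric, all three eigenvalues are real; they are the roots of det(λI − M) = λ³ − (tr M) λ² + s λ − det M, where s is the sum of the principal 2×2 minors.
tr M = -3 + (-2) + 4 = -1.
s = ((-3)·(-2) − (-1)²) + ((-3)·4 − (-1)²) + ((-2)·4 − 2²) = 5 + (-13) + (-12) = -20.
det M (expand along row 1) = (-3)·(-12) − (-1)·(-2) + (-1)·(-4) = 38.
Characteristic polynomial: λ³ + λ² − 20λ − 38 = 0.
Substitute λ = y + (tr M)/3 = y − 0.333333 to remove the quadratic term: y³ + p·y + q = 0 with p = s − (tr M)²/3 = -20.333333 and q = −2(tr M)³/27 + (tr M)·s/3 − det M = -31.259259.
Three real roots ⇒ use the trigonometric (Viète) form: r = 2√(−p/3) = 5.206833, φ = arccos(3q/(p·r)) = arccos(0.885763) = 0.482660 rad.
y_k = r·cos(φ/3 − 2πk/3) for k = 0, 1, 2 gives y = 5.139590, -1.847442, -3.292148.
λ_k = y_k − 0.333333 gives λ = 4.8063, -2.1808, -3.6255 (check: the sum is -1.0000 = tr M).

Eigenvalues sorted in increasing order: [-3.6255, -2.1808, 4.8063].


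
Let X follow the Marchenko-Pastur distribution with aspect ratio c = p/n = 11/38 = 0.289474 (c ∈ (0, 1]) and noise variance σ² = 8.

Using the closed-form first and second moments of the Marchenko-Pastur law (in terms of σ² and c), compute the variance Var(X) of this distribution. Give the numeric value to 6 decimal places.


Recall the MP moments m_1 = E[X] = σ² and m_2 = E[X²] = σ⁴ (1 + c).
m_1 = E[X] = σ² = 8, so m_1² = 64.
m_2 = E[X²] = σ⁴ (1 + c) = 64 · (1 + 0.289474) = 64 · 1.289474 = 82.526316.
(Note m_2 − m_1² simplifies to c · σ⁴ = 0.289474 · 64.)

Var(X) = m_2 − m_1² = 82.526316 − 64 = 18.526316.


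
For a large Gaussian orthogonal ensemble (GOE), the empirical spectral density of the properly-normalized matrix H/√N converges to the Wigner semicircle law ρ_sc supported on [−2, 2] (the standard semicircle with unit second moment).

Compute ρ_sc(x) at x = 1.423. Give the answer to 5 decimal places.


ρ_sc(x) = (1/(2π)) √(4 − x²). With x = 1.423:
  4 − x² = 4 − (1.423)² = 4 − 2.024929 = 1.975071.
  √(4 − x²) = 1.405372.
  1/(2π) = 0.159155.
  ρ_sc(1.423) = 0.159155 · 1.405372 = 0.223672.

Rounded to 5 decimal places: ρ_sc(1.423) ≈ 0.22367.


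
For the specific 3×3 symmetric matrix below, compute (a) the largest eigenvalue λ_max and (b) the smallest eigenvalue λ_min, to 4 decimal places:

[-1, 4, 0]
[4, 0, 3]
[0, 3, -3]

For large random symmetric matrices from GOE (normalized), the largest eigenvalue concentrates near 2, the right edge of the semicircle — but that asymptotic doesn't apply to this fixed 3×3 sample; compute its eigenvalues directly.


Since M is real symmetric, all three eigenvalues are real; they are the roots of det(λI − M) = λ³ − (tr M) λ² + s λ − det M, where s is the sum of the principal 2×2 minors.
tr M = -1 + 0 + (-3) = -4.
s = ((-1)·0 − 4²) + ((-1)·(-3) − 0²) + (0·(-3) − 3²) = -16 + 3 + (-9) = -22.
det M (expand along row 1) = (-1)·(-9) − 4·(-12) + 0·12 = 57.
Characteristic polynomial: λ³ + 4λ² − 22λ − 57 = 0.
Substitute λ = y + (tr M)/3 = y − 1.333333 to remove the quadratic term: y³ + p·y + q = 0 with p = s − (tr M)²/3 = -27.333333 and q = −2(tr M)³/27 + (tr M)·s/3 − det M = -22.925926.
Three real roots ⇒ use the trigonometric (Viète) form: r = 2√(−p/3) = 6.036923, φ = arccos(3q/(p·r)) = arccos(0.416812) = 1.140861 rad.
y_k = r·cos(φ/3 − 2πk/3) for k = 0, 1, 2 gives y = 5.605634, -0.862203, -4.743431.
λ_k = y_k − 1.333333 gives λ = 4.2723, -2.1955, -6.0768 (check: the sum is -4.0000 = tr M).

Hence λ_max = 4.2723 and λ_min = -6.0768.


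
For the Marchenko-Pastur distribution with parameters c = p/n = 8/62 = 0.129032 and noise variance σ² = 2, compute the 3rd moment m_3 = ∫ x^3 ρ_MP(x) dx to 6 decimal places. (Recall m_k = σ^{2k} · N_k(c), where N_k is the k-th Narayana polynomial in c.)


E[X³] = σ⁶ (1 + 3c + c²) (third MP moment). With σ² = 2 (so σ⁶ = 8) and c = 8/62 = 0.129032: E[X³] = 8 · (1 + 3·0.129032 + (0.129032)²) = 8 · 1.403746.

So E[X^3] = 11.229969.


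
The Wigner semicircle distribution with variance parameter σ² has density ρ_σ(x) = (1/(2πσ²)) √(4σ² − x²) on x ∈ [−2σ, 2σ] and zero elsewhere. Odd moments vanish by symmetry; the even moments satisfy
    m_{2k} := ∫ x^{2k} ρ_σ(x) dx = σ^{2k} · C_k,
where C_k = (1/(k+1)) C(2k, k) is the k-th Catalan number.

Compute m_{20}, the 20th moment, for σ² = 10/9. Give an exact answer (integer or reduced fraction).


By the scaled semicircle moment identity, m_{2k} = σ^{2k} · C_k with k = 10.
C_10 = (1/(k+1)) · C(2k, k) = (1/11) · C(20, 10) = (1/11) · 184756 = 16796.
σ^{2k} = (σ²)^k = (10/9)^10 = 10000000000/3486784401.

Therefore m_{20} = σ^{20} · C_10 = (10000000000/3486784401) · 16796 = 167960000000000/3486784401.


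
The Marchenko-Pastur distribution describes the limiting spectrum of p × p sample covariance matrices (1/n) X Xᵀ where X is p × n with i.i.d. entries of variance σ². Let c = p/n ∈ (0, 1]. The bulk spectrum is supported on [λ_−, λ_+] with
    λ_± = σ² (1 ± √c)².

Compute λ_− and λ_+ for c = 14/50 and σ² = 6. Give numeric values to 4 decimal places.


c = 14/50 = 0.280000; √c = 0.529150.
λ_− = σ² (1 − √c)² = 6 · (1 − 0.529150)² = 6 · (0.470850)² = 1.330197.
λ_+ = σ² (1 + √c)² = 6 · (1 + 0.529150)² = 6 · (1.529150)² = 14.029803.

Rounded to 4 decimal places: λ_− ≈ 1.3302, λ_+ ≈ 14.0298.


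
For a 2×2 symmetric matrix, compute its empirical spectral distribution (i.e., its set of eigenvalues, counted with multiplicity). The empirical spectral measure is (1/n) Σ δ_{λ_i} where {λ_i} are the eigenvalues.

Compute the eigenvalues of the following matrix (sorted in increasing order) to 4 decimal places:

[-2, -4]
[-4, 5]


Since M is real symmetric, both eigenvalues are real; they are the roots of det(λI − M) = λ² − (tr M) λ + det M.
tr M = -2 + 5 = 3.
det M = (-2)·5 − (-4)² = -10 − 16 = -26.
Characteristic polynomial: λ² − 3λ − 26 = 0.
Discriminant Δ = (tr M)² − 4·det M = 9 − (-104) = 113; √Δ = 10.630146.
λ = (tr M ± √Δ)/2 = (3 ± 10.630146)/2, giving (tr M − √Δ)/2 = -3.8151 and (tr M + √Δ)/2 = 6.8151.

Eigenvalues sorted in increasing order: [-3.8151, 6.8151].


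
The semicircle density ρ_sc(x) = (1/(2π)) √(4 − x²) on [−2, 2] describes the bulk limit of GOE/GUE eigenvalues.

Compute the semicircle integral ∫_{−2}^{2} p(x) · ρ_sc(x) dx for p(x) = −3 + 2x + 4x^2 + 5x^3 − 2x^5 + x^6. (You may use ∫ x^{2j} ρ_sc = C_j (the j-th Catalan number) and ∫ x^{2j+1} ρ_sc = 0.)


Write p(x) = Σ a_i x^i, split into monomials and integrate each against ρ_sc separately.
Using ∫ x^{2j} ρ_sc = C_j = (1/(j+1)) C(2j, j) (Catalan numbers) and ∫ x^{2j+1} ρ_sc = 0 (odd monomials vanish by symmetry):
  i = 0 (even): a_0 · C_{0} = -3 · 1 = -3
  i = 1 (odd): ∫ x^1 ρ_sc = 0 (vanishes)
  i = 2 (even): a_2 · C_{1} = 4 · 1 = 4
  i = 3 (odd): ∫ x^3 ρ_sc = 0 (vanishes)
  i = 5 (odd): ∫ x^5 ρ_sc = 0 (vanishes)
  i = 6 (even): a_6 · C_{3} = 1 · 5 = 5

Summing the contributions: ∫_{−2}^{2} p(x) ρ_sc(x) dx = (-3) + 4 + 5 = 6.


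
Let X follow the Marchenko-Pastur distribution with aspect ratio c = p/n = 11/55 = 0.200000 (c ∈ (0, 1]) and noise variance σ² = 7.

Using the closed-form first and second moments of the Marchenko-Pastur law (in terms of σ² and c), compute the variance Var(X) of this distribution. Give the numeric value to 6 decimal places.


Recall the MP moments m_1 = E[X] = σ² and m_2 = E[X²] = σ⁴ (1 + c).
m_1 = E[X] = σ² = 7, so m_1² = 49.
m_2 = E[X²] = σ⁴ (1 + c) = 49 · (1 + 0.200000) = 49 · 1.200000 = 58.800000.
(Note m_2 − m_1² simplifies to c · σ⁴ = 0.200000 · 49.)

Var(X) = m_2 − m_1² = 58.800000 − 49 = 9.800000.


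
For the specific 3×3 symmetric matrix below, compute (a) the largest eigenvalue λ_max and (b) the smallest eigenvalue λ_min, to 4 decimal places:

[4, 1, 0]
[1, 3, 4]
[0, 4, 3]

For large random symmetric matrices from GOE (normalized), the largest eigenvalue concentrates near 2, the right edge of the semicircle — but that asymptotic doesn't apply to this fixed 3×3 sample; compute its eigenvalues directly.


Since M is real symmetric, all three eigenvalues are real; they are the roots of det(λI − M) = λ³ − (tr M) λ² + s λ − det M, where s is the sum of the principal 2×2 minors.
tr M = 4 + 3 + 3 = 10.
s = (4·3 − 1²) + (4·3 − 0²) + (3·3 − 4²) = 11 + 12 + (-7) = 16.
det M (expand along row 1) = 4·(-7) − 1·3 + 0·4 = -31.
Characteristic polynomial: λ³ − 10λ² + 16λ + 31 = 0.
Substitute λ = y + (tr M)/3 = y + 3.333333 to remove the quadratic term: y³ + p·y + q = 0 with p = s − (tr M)²/3 = -17.333333 and q = −2(tr M)³/27 + (tr M)·s/3 − det M = 10.259259.
Three real roots ⇒ use the trigonometric (Viète) form: r = 2√(−p/3) = 4.807402, φ = arccos(3q/(p·r)) = arccos(-0.369356) = 1.949112 rad.
y_k = r·cos(φ/3 − 2πk/3) for k = 0, 1, 2 gives y = 3.827956, 0.604633, -4.432589.
λ_k = y_k + 3.333333 gives λ = 7.1613, 3.9380, -1.0993 (check: the sum is 10.0000 = tr M).

Hence λ_max = 7.1613 and λ_min = -1.0993.


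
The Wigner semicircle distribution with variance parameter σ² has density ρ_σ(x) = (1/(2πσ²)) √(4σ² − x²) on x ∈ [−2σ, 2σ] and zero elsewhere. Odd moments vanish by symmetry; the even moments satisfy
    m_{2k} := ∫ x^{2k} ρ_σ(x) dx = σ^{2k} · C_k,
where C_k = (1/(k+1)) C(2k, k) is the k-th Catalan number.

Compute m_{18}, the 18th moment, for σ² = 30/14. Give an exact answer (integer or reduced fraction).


By the scaled semicircle moment identity, m_{2k} = σ^{2k} · C_k with k = 9.
C_9 = (1/(k+1)) · C(2k, k) = (1/10) · C(18, 9) = (1/10) · 48620 = 4862.
σ^{2k} = (σ²)^k = (30/14)^9 = 38443359375/40353607.

Therefore m_{18} = σ^{18} · C_9 = (38443359375/40353607) · 4862 = 186911613281250/40353607.


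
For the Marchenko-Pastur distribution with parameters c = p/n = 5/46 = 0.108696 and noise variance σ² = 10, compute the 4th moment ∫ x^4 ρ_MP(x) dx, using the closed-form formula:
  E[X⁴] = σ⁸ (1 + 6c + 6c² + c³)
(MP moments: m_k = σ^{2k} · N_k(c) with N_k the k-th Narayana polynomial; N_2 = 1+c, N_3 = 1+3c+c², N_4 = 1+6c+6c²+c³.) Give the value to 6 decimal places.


E[X⁴] = σ⁸ (1 + 6c + 6c² + c³) (fourth MP moment). With σ² = 10 (so σ⁸ = 10000) and c = 5/46 = 0.108696: E[X⁴] = 10000 · (1 + 6·0.108696 + 6·(0.108696)² + (0.108696)³) = 10000 · 1.724347.

So E[X^4] = 17243.465932.


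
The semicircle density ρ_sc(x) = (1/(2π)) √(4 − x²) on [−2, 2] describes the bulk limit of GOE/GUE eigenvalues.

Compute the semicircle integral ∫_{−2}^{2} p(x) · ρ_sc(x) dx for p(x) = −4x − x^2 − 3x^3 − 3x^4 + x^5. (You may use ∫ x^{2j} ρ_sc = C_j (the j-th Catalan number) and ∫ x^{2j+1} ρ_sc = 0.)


Write p(x) = Σ a_i x^i, split into monomials and integrate each against ρ_sc separately.
Using ∫ x^{2j} ρ_sc = C_j = (1/(j+1)) C(2j, j) (Catalan numbers) and ∫ x^{2j+1} ρ_sc = 0 (odd monomials vanish by symmetry):
  i = 1 (odd): ∫ x^1 ρ_sc = 0 (vanishes)
  i = 2 (even): a_2 · C_{1} = -1 · 1 = -1
  i = 3 (odd): ∫ x^3 ρ_sc = 0 (vanishes)
  i = 4 (even): a_4 · C_{2} = -3 · 2 = -6
  i = 5 (odd): ∫ x^5 ρ_sc = 0 (vanishes)

Summing the contributions: ∫_{−2}^{2} p(x) ρ_sc(x) dx = (-1) + (-6) = -7.


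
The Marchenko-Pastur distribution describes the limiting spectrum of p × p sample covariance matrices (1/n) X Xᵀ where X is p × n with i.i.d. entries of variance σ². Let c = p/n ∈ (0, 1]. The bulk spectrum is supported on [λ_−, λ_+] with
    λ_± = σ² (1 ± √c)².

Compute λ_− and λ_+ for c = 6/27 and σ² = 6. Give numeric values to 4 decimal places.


c = 6/27 = 0.222222; √c = 0.471405.
λ_− = σ² (1 − √c)² = 6 · (1 − 0.471405)² = 6 · (0.528595)² = 1.676479.
λ_+ = σ² (1 + √c)² = 6 · (1 + 0.471405)² = 6 · (1.471405)² = 12.990188.

Rounded to 4 decimal places: λ_− ≈ 1.6765, λ_+ ≈ 12.9902.


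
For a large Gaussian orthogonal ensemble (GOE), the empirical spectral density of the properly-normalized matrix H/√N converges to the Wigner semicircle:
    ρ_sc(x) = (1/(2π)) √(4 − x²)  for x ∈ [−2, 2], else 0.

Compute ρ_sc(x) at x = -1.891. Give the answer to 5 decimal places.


ρ_sc(x) = (1/(2π)) √(4 − x²). With x = -1.891:
  4 − x² = 4 − (-1.891)² = 4 − 3.575881 = 0.424119.
  √(4 − x²) = 0.651244.
  1/(2π) = 0.159155.
  ρ_sc(-1.891) = 0.159155 · 0.651244 = 0.103649.

Rounded to 5 decimal places: ρ_sc(-1.891) ≈ 0.10365.


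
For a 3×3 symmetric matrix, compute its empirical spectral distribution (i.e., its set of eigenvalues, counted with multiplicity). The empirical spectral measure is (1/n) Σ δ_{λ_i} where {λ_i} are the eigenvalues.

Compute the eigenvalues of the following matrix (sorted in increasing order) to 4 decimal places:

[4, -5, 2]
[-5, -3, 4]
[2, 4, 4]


Since M is real symmetric, all three eigenvalues are real; they are the roots of det(λI − M) = λ³ − (tr M) λ² + s λ − det M, where s is the sum of the principal 2×2 minors.
tr M = 4 + (-3) + 4 = 5.
s = (4·(-3) − (-5)²) + (4·4 − 2²) + ((-3)·4 − 4²) = -37 + 12 + (-28) = -53.
det M (expand along row 1) = 4·(-28) − (-5)·(-28) + 2·(-14) = -280.
Characteristic polynomial: λ³ − 5λ² − 53λ + 280 = 0.
Substitute λ = y + (tr M)/3 = y + 1.666667 to remove the quadratic term: y³ + p·y + q = 0 with p = s − (tr M)²/3 = -61.333333 and q = −2(tr M)³/27 + (tr M)·s/3 − det M = 182.407407.
Three real roots ⇒ use the trigonometric (Viète) form: r = 2√(−p/3) = 9.043107, φ = arccos(3q/(p·r)) = arccos(-0.986619) = 2.977819 rad.
y_k = r·cos(φ/3 − 2πk/3) for k = 0, 1, 2 gives y = 4.942139, 4.087496, -9.029635.
λ_k = y_k + 1.666667 gives λ = 6.6088, 5.7542, -7.3630 (check: the sum is 5.0000 = tr M).

Eigenvalues sorted in increasing order: [-7.3630, 5.7542, 6.6088].


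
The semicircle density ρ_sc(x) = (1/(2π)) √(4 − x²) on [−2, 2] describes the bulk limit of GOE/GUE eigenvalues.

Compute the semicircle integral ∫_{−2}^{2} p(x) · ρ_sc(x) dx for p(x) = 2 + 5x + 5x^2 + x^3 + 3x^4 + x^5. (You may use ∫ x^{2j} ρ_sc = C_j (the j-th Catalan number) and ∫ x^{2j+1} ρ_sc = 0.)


Write p(x) = Σ a_i x^i, split into monomials and integrate each against ρ_sc separately.
Using ∫ x^{2j} ρ_sc = C_j = (1/(j+1)) C(2j, j) (Catalan numbers) and ∫ x^{2j+1} ρ_sc = 0 (odd monomials vanish by symmetry):
  i = 0 (even): a_0 · C_{0} = 2 · 1 = 2
  i = 1 (odd): ∫ x^1 ρ_sc = 0 (vanishes)
  i = 2 (even): a_2 · C_{1} = 5 · 1 = 5
  i = 3 (odd): ∫ x^3 ρ_sc = 0 (vanishes)
  i = 4 (even): a_4 · C_{2} = 3 · 2 = 6
  i = 5 (odd): ∫ x^5 ρ_sc = 0 (vanishes)

Summing the contributions: ∫_{−2}^{2} p(x) ρ_sc(x) dx = 2 + 5 + 6 = 13.


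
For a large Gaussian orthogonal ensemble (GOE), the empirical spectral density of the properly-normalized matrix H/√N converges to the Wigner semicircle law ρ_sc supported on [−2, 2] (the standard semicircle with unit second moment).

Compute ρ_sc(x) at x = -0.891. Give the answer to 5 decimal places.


ρ_sc(x) = (1/(2π)) √(4 − x²). With x = -0.891:
  4 − x² = 4 − (-0.891)² = 4 − 0.793881 = 3.206119.
  √(4 − x²) = 1.790564.
  1/(2π) = 0.159155.
  ρ_sc(-0.891) = 0.159155 · 1.790564 = 0.284977.

Rounded to 5 decimal places: ρ_sc(-0.891) ≈ 0.28498.


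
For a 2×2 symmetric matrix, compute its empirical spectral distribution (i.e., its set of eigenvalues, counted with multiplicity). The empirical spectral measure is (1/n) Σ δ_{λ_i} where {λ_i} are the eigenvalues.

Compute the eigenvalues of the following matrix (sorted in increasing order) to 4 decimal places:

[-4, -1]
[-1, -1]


Since M is real symmetric, both eigenvalues are real; they are the roots of det(λI − M) = λ² − (tr M) λ + det M.
tr M = -4 + (-1) = -5.
det M = (-4)·(-1) − (-1)² = 4 − 1 = 3.
Characteristic polynomial: λ² + 5λ + 3 = 0.
Discriminant Δ = (tr M)² − 4·det M = 25 − 12 = 13; √Δ = 3.605551.
λ = (tr M ± √Δ)/2 = (-5 ± 3.605551)/2, giving (tr M − √Δ)/2 = -4.3028 and (tr M + √Δ)/2 = -0.6972.

Eigenvalues sorted in increasing order: [-4.3028, -0.6972].


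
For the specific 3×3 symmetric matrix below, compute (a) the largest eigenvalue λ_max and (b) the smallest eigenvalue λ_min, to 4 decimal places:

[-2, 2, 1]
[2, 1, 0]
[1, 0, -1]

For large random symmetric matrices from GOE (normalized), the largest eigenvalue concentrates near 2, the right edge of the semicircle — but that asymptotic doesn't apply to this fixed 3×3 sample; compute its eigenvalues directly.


Since M is real symmetric, all three eigenvalues are real; they are the roots of det(λI − M) = λ³ − (tr M) λ² + s λ − det M, where s is the sum of the principal 2×2 minors.
tr M = -2 + 1 + (-1) = -2.
s = ((-2)·1 − 2²) + ((-2)·(-1) − 1²) + (1·(-1) − 0²) = -6 + 1 + (-1) = -6.
det M (expand along row 1) = (-2)·(-1) − 2·(-2) + 1·(-1) = 5.
Characteristic polynomial: λ³ + 2λ² − 6λ − 5 = 0.
Substitute λ = y + (tr M)/3 = y − 0.666667 to remove the quadratic term: y³ + p·y + q = 0 with p = s − (tr M)²/3 = -7.333333 and q = −2(tr M)³/27 + (tr M)·s/3 − det M = -0.407407.
Three real roots ⇒ use the trigonometric (Viète) form: r = 2√(−p/3) = 3.126944, φ = arccos(3q/(p·r)) = arccos(0.053300) = 1.517471 rad.
y_k = r·cos(φ/3 − 2πk/3) for k = 0, 1, 2 gives y = 2.735374, -0.055579, -2.679796.
λ_k = y_k − 0.666667 gives λ = 2.0687, -0.7222, -3.3465 (check: the sum is -2.0000 = tr M).

Hence λ_max = 2.0687 and λ_min = -3.3465.


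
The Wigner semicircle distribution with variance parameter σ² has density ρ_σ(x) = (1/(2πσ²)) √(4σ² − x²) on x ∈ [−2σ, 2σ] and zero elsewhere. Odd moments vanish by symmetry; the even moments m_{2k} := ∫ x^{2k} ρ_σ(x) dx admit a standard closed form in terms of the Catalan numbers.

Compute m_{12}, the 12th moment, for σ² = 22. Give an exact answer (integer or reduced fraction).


By the scaled semicircle moment identity, m_{2k} = σ^{2k} · C_k with k = 6.
C_6 = (1/(k+1)) · C(2k, k) = (1/7) · C(12, 6) = (1/7) · 924 = 132.
σ^{2k} = (σ²)^k = (22)^6 = 113379904.

Therefore m_{12} = σ^{12} · C_6 = 113379904 · 132 = 14966147328.


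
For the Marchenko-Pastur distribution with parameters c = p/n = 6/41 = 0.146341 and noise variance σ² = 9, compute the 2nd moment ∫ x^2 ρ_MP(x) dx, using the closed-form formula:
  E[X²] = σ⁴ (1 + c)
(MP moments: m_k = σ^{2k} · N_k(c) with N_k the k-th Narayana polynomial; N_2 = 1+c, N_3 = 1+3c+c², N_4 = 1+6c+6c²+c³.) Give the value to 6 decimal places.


E[X²] = σ⁴ (1 + c) (second MP moment). With σ² = 9 (so σ⁴ = 81) and c = 6/41 = 0.146341: E[X²] = 81 · (1 + 0.146341) = 81 · 1.146341.

So E[X^2] = 92.853659.


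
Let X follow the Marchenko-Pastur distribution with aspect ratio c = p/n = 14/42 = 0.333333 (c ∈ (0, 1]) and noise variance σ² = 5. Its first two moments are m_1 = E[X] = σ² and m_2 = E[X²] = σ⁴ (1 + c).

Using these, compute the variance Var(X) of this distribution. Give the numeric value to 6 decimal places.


m_1 = E[X] = σ² = 5, so m_1² = 25.
m_2 = E[X²] = σ⁴ (1 + c) = 25 · (1 + 0.333333) = 25 · 1.333333 = 33.333333.
(Note m_2 − m_1² simplifies to c · σ⁴ = 0.333333 · 25.)

Var(X) = m_2 − m_1² = 33.333333 − 25 = 8.333333.


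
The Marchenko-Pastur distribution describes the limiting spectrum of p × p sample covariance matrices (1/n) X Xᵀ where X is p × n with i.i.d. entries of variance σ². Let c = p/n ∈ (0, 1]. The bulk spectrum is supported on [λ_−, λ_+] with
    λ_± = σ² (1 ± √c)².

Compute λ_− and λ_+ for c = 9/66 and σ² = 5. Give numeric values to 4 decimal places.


c = 9/66 = 0.136364; √c = 0.369274.
λ_− = σ² (1 − √c)² = 5 · (1 − 0.369274)² = 5 · (0.630726)² = 1.989073.
λ_+ = σ² (1 + √c)² = 5 · (1 + 0.369274)² = 5 · (1.369274)² = 9.374563.

Rounded to 4 decimal places: λ_− ≈ 1.9891, λ_+ ≈ 9.3746.


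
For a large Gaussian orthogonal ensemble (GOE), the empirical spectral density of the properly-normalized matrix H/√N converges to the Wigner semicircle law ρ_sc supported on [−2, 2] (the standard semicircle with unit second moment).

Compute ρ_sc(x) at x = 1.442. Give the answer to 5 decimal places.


ρ_sc(x) = (1/(2π)) √(4 − x²). With x = 1.442:
  4 − x² = 4 − (1.442)² = 4 − 2.079364 = 1.920636.
  √(4 − x²) = 1.385870.
  1/(2π) = 0.159155.
  ρ_sc(1.442) = 0.159155 · 1.385870 = 0.220568.

Rounded to 5 decimal places: ρ_sc(1.442) ≈ 0.22057.


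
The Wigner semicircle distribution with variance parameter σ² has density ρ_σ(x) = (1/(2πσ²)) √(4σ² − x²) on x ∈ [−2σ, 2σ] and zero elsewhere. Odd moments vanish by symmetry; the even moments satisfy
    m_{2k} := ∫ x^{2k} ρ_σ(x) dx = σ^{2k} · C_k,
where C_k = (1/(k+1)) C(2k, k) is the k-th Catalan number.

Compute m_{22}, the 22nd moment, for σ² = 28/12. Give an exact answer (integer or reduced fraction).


By the scaled semicircle moment identity, m_{2k} = σ^{2k} · C_k with k = 11.
C_11 = (1/(k+1)) · C(2k, k) = (1/12) · C(22, 11) = (1/12) · 705432 = 58786.
σ^{2k} = (σ²)^k = (28/12)^11 = 1977326743/177147.

Therefore m_{22} = σ^{22} · C_11 = (1977326743/177147) · 58786 = 116239129913998/177147.


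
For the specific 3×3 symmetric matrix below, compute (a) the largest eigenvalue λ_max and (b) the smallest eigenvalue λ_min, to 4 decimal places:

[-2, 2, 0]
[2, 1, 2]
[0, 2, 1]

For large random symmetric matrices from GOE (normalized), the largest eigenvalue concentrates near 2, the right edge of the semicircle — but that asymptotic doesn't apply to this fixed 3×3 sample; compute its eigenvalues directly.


Since M is real symmetric, all three eigenvalues are real; they are the roots of det(λI − M) = λ³ − (tr M) λ² + s λ − det M, where s is the sum of the principal 2×2 minors.
tr M = -2 + 1 + 1 = 0.
s = ((-2)·1 − 2²) + ((-2)·1 − 0²) + (1·1 − 2²) = -6 + (-2) + (-3) = -11.
det M (expand along row 1) = (-2)·(-3) − 2·2 + 0·4 = 2.
Characteristic polynomial: λ³ − 11λ − 2 = 0.
Substitute λ = y + (tr M)/3 = y + 0.000000 to remove the quadratic term: y³ + p·y + q = 0 with p = s − (tr M)²/3 = -11.000000 and q = −2(tr M)³/27 + (tr M)·s/3 − det M = -2.000000.
Three real roots ⇒ use the trigonometric (Viète) form: r = 2√(−p/3) = 3.829708, φ = arccos(3q/(p·r)) = arccos(0.142427) = 1.427883 rad.
y_k = r·cos(φ/3 − 2πk/3) for k = 0, 1, 2 gives y = 3.404047, -0.182370, -3.221677.
λ_k = y_k + 0.000000 gives λ = 3.4040, -0.1824, -3.2217 (check: the sum is 0.0000 = tr M).

Hence λ_max = 3.4040 and λ_min = -3.2217.


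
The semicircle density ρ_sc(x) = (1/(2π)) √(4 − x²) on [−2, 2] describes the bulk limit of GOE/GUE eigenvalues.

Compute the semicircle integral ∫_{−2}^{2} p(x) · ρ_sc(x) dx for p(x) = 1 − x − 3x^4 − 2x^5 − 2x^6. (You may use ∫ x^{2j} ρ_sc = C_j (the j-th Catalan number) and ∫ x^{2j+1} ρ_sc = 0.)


Write p(x) = Σ a_i x^i, split into monomials and integrate each against ρ_sc separately.
Using ∫ x^{2j} ρ_sc = C_j = (1/(j+1)) C(2j, j) (Catalan numbers) and ∫ x^{2j+1} ρ_sc = 0 (odd monomials vanish by symmetry):
  i = 0 (even): a_0 · C_{0} = 1 · 1 = 1
  i = 1 (odd): ∫ x^1 ρ_sc = 0 (vanishes)
  i = 4 (even): a_4 · C_{2} = -3 · 2 = -6
  i = 5 (odd): ∫ x^5 ρ_sc = 0 (vanishes)
  i = 6 (even): a_6 · C_{3} = -2 · 5 = -10

Summing the contributions: ∫_{−2}^{2} p(x) ρ_sc(x) dx = 1 + (-6) + (-10) = -15.


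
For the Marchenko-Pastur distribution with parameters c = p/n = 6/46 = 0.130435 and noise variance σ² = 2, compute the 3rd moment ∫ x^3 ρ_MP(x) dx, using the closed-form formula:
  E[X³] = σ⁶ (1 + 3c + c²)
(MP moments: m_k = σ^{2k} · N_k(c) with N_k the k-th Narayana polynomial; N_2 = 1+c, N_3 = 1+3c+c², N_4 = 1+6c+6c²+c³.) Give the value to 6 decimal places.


E[X³] = σ⁶ (1 + 3c + c²) (third MP moment). With σ² = 2 (so σ⁶ = 8) and c = 6/46 = 0.130435: E[X³] = 8 · (1 + 3·0.130435 + (0.130435)²) = 8 · 1.408318.

So E[X^3] = 11.266541.


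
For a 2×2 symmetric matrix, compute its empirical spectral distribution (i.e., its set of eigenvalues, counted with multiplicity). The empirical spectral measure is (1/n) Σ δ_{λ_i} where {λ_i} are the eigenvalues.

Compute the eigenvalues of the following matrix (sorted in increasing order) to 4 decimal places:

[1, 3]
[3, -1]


Since M is real symmetric, both eigenvalues are real; they are the roots of det(λI − M) = λ² − (tr M) λ + det M.
tr M = 1 + (-1) = 0.
det M = 1·(-1) − 3² = -1 − 9 = -10.
Characteristic polynomial: λ² − 10 = 0.
Discriminant Δ = (tr M)² − 4·det M = 0 − (-40) = 40; √Δ = 6.324555.
λ = (tr M ± √Δ)/2 = (0 ± 6.324555)/2, giving (tr M − √Δ)/2 = -3.1623 and (tr M + √Δ)/2 = 3.1623.

Eigenvalues sorted in increasing order: [-3.1623, 3.1623].


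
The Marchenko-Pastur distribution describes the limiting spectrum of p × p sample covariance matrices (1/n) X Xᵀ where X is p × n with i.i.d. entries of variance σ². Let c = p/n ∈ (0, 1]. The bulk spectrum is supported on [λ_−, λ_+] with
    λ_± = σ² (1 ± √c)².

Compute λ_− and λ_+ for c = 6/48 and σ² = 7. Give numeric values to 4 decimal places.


c = 6/48 = 0.125000; √c = 0.353553.
λ_− = σ² (1 − √c)² = 7 · (1 − 0.353553)² = 7 · (0.646447)² = 2.925253.
λ_+ = σ² (1 + √c)² = 7 · (1 + 0.353553)² = 7 · (1.353553)² = 12.824747.

Rounded to 4 decimal places: λ_− ≈ 2.9253, λ_+ ≈ 12.8247.


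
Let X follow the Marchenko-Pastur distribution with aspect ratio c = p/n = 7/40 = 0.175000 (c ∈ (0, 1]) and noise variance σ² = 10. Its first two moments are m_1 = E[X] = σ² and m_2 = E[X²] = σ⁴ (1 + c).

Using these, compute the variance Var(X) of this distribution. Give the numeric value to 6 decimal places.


m_1 = E[X] = σ² = 10, so m_1² = 100.
m_2 = E[X²] = σ⁴ (1 + c) = 100 · (1 + 0.175000) = 100 · 1.175000 = 117.500000.
(Note m_2 − m_1² simplifies to c · σ⁴ = 0.175000 · 100.)

Var(X) = m_2 − m_1² = 117.500000 − 100 = 17.500000.


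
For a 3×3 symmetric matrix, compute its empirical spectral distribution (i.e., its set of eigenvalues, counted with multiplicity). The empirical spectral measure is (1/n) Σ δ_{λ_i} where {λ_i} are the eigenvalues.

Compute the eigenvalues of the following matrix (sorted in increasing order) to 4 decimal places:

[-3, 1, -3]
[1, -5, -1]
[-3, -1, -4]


Since M is real symmetric, all three eigenvalues are real; they are the roots of det(λI − M) = λ³ − (tr M) λ² + s λ − det M, where s is the sum of the principal 2×2 minors.
tr M = -3 + (-5) + (-4) = -12.
s = ((-3)·(-5) − 1²) + ((-3)·(-4) − (-3)²) + ((-5)·(-4) − (-1)²) = 14 + 3 + 19 = 36.
det M (expand along row 1) = (-3)·19 − 1·(-7) + (-3)·(-16) = -2.
Characteristic polynomial: λ³ + 12λ² + 36λ + 2 = 0.
Substitute λ = y + (tr M)/3 = y − 4.000000 to remove the quadratic term: y³ + p·y + q = 0 with p = s − (tr M)²/3 = -12.000000 and q = −2(tr M)³/27 + (tr M)·s/3 − det M = -14.000000.
Three real roots ⇒ use the trigonometric (Viète) form: r = 2√(−p/3) = 4.000000, φ = arccos(3q/(p·r)) = arccos(0.875000) = 0.505361 rad.
y_k = r·cos(φ/3 − 2πk/3) for k = 0, 1, 2 gives y = 3.943381, -1.390906, -2.552475.
λ_k = y_k − 4.000000 gives λ = -0.0566, -5.3909, -6.5525 (check: the sum is -12.0000 = tr M).

Eigenvalues sorted in increasing order: [-6.5525, -5.3909, -0.0566].
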